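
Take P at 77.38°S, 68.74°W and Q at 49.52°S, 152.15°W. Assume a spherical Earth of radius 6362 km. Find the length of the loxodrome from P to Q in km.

Rhumb course C = atan2(Δλ, Δψ) with Δψ = ln[tan(π/4+φ₂/2)/tan(π/4+φ₁/2)] = +1.2043, Δλ = -1.4558 → C = 309.60°
d = R·|Δφ| / |cos C| = 6362·0.48625 / 0.63742 = 4853 km

4853 km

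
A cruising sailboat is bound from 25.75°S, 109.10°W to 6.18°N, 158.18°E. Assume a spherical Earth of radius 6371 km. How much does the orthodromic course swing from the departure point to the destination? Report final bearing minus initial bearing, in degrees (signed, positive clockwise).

+21.0°

At departure: θ₁ = atan2(sin Δλ cos φ₂, cos φ₁ sin φ₂ − sin φ₁ cos φ₂ cos Δλ) = 274.40°
At arrival: θ₂ = atan2(sin Δλ cos φ₁, −cos φ₂ sin φ₁ + sin φ₂ cos φ₁ cos Δλ) = 295.41°
Δθ = θ₂ − θ₁ = +21.0°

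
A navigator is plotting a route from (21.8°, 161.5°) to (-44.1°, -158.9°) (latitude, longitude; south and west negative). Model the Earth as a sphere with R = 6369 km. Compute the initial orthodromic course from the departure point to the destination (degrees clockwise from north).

θ = atan2( sin Δλ·cos φ₂ ,  cos φ₁ sin φ₂ − sin φ₁ cos φ₂ cos Δλ )
  = atan2(+0.4578, -0.8516) = 151.74°

151.7°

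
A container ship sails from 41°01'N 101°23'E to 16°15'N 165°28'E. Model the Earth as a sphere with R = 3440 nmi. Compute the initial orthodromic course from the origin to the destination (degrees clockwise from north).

94.3°

θ = atan2( sin Δλ·cos φ₂ ,  cos φ₁ sin φ₂ − sin φ₁ cos φ₂ cos Δλ )
  = atan2(+0.8635, -0.0642) = 94.25°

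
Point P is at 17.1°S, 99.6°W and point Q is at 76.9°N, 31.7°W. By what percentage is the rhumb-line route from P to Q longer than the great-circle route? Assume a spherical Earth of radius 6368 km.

2.4%

Great circle: σ = 1.7771 rad → d_gc = Rσ = 11316.9 km
Rhumb: Δφ = +1.6406, Δλ = +1.1851, Δψ = +2.4674, q = Δφ/Δψ = 0.6649 → d_rh = R√(Δφ²+q²Δλ²) = 11590.0 km
Excess = (11590.0 − 11316.9) / 11316.9 = 273.1 / 11316.9 = 2.41% ≈ 2.4%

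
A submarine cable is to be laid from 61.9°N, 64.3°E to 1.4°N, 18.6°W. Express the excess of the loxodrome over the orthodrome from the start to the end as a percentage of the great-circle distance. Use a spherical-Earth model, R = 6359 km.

3.4%

Great circle: σ = 1.4910 rad → d_gc = Rσ = 9481.0 km
Rhumb: Δφ = -1.0559, Δλ = -1.4469, Δψ = -1.3608, q = Δφ/Δψ = 0.7759 → d_rh = R√(Δφ²+q²Δλ²) = 9800.7 km
Excess = (9800.7 − 9481.0) / 9481.0 = 319.7 / 9481.0 = 3.37% ≈ 3.4%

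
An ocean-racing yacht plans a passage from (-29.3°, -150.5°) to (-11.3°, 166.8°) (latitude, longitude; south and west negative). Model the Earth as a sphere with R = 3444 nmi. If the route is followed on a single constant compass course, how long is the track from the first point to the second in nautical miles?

Rhumb course C = atan2(Δλ, Δψ) with Δψ = ln[tan(π/4+φ₂/2)/tan(π/4+φ₁/2)] = +0.3367, Δλ = -0.7453 → C = 294.32°
d = R·|Δφ| / |cos C| = 3444·0.31416 / 0.41176 = 2628 nmi

2628 nmi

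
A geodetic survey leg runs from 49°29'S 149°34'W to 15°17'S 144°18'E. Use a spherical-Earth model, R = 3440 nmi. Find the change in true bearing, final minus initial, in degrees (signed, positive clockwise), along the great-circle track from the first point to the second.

Initial bearing θ₁ = atan2(sin Δλ cos φ₂, cos φ₁ sin φ₂ − sin φ₁ cos φ₂ cos Δλ) = 278.09°
Final bearing θ₂ = (initial bearing from the destination back to the start) + 180° = 318.18°
Δθ = θ₂ − θ₁ = +40.1°

+40.1°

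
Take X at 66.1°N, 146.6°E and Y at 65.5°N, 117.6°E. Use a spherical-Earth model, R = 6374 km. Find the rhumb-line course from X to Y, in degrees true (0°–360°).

267.1°

Δψ = ln[tan(π/4+φ₂/2)/tan(π/4+φ₁/2)] = -0.0255
Δλ = -0.5061 rad (taken the short way round)
course = atan2(Δλ, Δψ) = 267.11°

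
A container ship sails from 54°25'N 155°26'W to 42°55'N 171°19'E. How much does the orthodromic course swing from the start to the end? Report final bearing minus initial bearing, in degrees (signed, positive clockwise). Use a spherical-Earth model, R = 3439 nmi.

-25.4°

Initial bearing θ₁ = atan2(sin Δλ cos φ₂, cos φ₁ sin φ₂ − sin φ₁ cos φ₂ cos Δλ) = 255.77°
Final bearing θ₂ = (initial bearing from the destination back to the start) + 180° = 230.37°
Δθ = θ₂ − θ₁ = -25.4°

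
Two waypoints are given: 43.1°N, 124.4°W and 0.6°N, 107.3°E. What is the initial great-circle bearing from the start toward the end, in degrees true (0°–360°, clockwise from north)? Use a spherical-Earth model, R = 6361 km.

N = sin Δλ·cos φ₂ = -0.7847;  D = cos φ₁ sin φ₂ − sin φ₁ cos φ₂ cos Δλ = +0.4311
initial course = atan2(N, D) = 298.78°

298.8°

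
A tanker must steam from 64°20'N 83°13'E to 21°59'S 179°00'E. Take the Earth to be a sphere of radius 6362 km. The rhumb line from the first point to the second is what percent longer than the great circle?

Great circle: σ = 1.9583 rad → d_gc = Rσ = 12458.7 km
Rhumb: Δφ = -1.5065, Δλ = +1.6717, Δψ = -1.8727, q = Δφ/Δψ = 0.8045 → d_rh = R√(Δφ²+q²Δλ²) = 12847.7 km
Excess = (12847.7 − 12458.7) / 12458.7 = 389.0 / 12458.7 = 3.12% ≈ 3.1%

3.1%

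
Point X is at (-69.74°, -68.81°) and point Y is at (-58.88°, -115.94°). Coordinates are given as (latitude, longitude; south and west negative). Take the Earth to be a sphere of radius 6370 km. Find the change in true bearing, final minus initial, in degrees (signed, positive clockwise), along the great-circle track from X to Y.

+43.1°

At departure: θ₁ = atan2(sin Δλ cos φ₂, cos φ₁ sin φ₂ − sin φ₁ cos φ₂ cos Δλ) = 275.04°
At arrival: θ₂ = atan2(sin Δλ cos φ₁, −cos φ₂ sin φ₁ + sin φ₂ cos φ₁ cos Δλ) = 318.13°
Δθ = θ₂ − θ₁ = +43.1°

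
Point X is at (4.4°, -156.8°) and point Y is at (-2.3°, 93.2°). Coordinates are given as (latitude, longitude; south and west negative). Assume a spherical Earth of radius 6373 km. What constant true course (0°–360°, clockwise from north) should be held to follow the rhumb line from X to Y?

266.5°

Meridional parts: M(φ₁)=+0.0769, M(φ₂)=-0.0402 → ΔM = -0.1170;  Δλ = -1.9199 rad
tan C = Δλ / ΔM = +16.4058 → C = 266.51°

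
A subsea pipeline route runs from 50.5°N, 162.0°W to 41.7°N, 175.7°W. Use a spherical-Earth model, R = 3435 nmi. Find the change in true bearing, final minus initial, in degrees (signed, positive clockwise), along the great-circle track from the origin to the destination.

-9.9°

Initial bearing θ₁ = atan2(sin Δλ cos φ₂, cos φ₁ sin φ₂ − sin φ₁ cos φ₂ cos Δλ) = 232.32°
Final bearing θ₂ = (initial bearing from the destination back to the start) + 180° = 222.39°
Δθ = θ₂ − θ₁ = -9.9°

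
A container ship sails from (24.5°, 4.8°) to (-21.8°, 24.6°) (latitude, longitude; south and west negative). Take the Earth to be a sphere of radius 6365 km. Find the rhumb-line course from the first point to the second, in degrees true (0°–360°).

157.4°

Δψ = ln[tan(π/4+φ₂/2)/tan(π/4+φ₁/2)] = -0.8313
Δλ = +0.3456 rad (taken the short way round)
course = atan2(Δλ, Δψ) = 157.43°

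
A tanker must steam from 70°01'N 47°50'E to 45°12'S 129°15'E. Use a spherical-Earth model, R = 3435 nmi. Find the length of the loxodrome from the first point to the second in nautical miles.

Δψ = ln[tan(π/4+φ₂/2)/tan(π/4+φ₁/2)] = -2.6226;  Δφ = -2.0109 rad,  Δλ = +1.4210 rad
q = Δφ/Δψ = 0.7668
d = R·√(Δφ² + q²Δλ²) = 3435·2.28712 = 7856 nmi

7856 nmi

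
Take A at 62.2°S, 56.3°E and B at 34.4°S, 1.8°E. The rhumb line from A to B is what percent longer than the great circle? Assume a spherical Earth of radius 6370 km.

2.3%

Great circle: σ = 0.7623 rad → d_gc = Rσ = 4856.1 km
Rhumb: Δφ = +0.4852, Δλ = -0.9512, Δψ = +0.7563, q = Δφ/Δψ = 0.6415 → d_rh = R√(Δφ²+q²Δλ²) = 4966.0 km
Excess = (4966.0 − 4856.1) / 4856.1 = 109.9 / 4856.1 = 2.26% ≈ 2.3%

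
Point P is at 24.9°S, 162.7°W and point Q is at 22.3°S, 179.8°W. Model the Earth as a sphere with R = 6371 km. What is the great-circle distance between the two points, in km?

1765 km

cos σ = sin φ₁ sin φ₂ + cos φ₁ cos φ₂ cos Δλ
      = sin(-24.90°)sin(-22.30°) + cos(-24.90°)cos(-22.30°)cos(-17.10°) = 0.9619
σ = 15.873° → d = Rσ = 6371·0.27703 = 1765 km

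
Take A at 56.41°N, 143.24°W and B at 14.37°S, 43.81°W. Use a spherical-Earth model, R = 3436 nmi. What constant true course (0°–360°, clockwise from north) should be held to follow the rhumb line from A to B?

Meridional parts: M(φ₁)=+1.1979, M(φ₂)=-0.2535 → ΔM = -1.4514;  Δλ = +1.7354 rad
tan C = Δλ / ΔM = -1.1957 → C = 129.91°

129.9°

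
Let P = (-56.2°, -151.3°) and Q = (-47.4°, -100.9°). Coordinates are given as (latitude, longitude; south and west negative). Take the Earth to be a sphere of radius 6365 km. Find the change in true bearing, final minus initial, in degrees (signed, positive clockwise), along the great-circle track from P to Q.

At departure: θ₁ = atan2(sin Δλ cos φ₂, cos φ₁ sin φ₂ − sin φ₁ cos φ₂ cos Δλ) = 95.58°
At arrival: θ₂ = atan2(sin Δλ cos φ₁, −cos φ₂ sin φ₁ + sin φ₂ cos φ₁ cos Δλ) = 54.88°
Δθ = θ₂ − θ₁ = -40.7°

-40.7°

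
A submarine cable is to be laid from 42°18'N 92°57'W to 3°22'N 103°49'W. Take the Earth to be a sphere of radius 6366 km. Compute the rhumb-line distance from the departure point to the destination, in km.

Rhumb course C = atan2(Δλ, Δψ) with Δψ = ln[tan(π/4+φ₂/2)/tan(π/4+φ₁/2)] = -0.7574, Δλ = -0.1897 → C = 194.06°
d = R·|Δφ| / |cos C| = 6366·0.67951 / 0.97005 = 4459 km

4459 km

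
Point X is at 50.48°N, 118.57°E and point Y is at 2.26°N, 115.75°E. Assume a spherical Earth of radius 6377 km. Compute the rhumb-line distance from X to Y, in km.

Rhumb course C = atan2(Δλ, Δψ) with Δψ = ln[tan(π/4+φ₂/2)/tan(π/4+φ₁/2)] = -0.9843, Δλ = -0.0492 → C = 182.86°
d = R·|Δφ| / |cos C| = 6377·0.84160 / 0.99875 = 5374 km

5374 km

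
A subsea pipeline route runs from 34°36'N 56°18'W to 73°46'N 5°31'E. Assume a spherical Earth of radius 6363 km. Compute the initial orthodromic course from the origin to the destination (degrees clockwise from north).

19.0°

θ = atan2( sin Δλ·cos φ₂ ,  cos φ₁ sin φ₂ − sin φ₁ cos φ₂ cos Δλ )
  = atan2(+0.2464, +0.7153) = 19.01°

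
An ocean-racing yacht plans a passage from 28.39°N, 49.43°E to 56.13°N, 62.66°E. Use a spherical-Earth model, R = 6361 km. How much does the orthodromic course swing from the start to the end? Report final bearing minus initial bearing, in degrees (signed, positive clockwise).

At departure: θ₁ = atan2(sin Δλ cos φ₂, cos φ₁ sin φ₂ − sin φ₁ cos φ₂ cos Δλ) = 15.11°
At arrival: θ₂ = atan2(sin Δλ cos φ₁, −cos φ₂ sin φ₁ + sin φ₂ cos φ₁ cos Δλ) = 24.29°
Δθ = θ₂ − θ₁ = +9.2°

+9.2°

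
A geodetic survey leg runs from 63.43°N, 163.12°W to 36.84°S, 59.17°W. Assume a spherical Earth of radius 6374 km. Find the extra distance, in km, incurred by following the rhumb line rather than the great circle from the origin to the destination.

340 km

Great circle: cos σ = sin φ₁ sin φ₂ + cos φ₁ cos φ₂ cos Δλ,  σ = 2.2428 rad → d_gc = 14295.6 km
Rhumb line: Δψ = -2.1359, q = Δφ/Δψ = 0.8193, d_rh = R√(Δφ²+q²Δλ²) = 14635.6 km
Excess = 14635.6 − 14295.6 = 340.0 ≈ 340 km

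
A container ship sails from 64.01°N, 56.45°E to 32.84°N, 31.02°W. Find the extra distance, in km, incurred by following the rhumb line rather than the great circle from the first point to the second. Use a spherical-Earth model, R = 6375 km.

Great circle: cos σ = sin φ₁ sin φ₂ + cos φ₁ cos φ₂ cos Δλ,  σ = 1.0429 rad → d_gc = 6648.6 km
Rhumb line: Δψ = -0.8589, q = Δφ/Δψ = 0.6334, d_rh = R√(Δφ²+q²Δλ²) = 7073.0 km
Excess = 7073.0 − 6648.6 = 424.4 ≈ 424 km

424 km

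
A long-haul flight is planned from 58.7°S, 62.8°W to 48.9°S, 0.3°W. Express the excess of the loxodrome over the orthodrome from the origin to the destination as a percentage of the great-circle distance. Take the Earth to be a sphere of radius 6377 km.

3.4%

Great circle: σ = 0.6409 rad → d_gc = Rσ = 4086.73 km
Rhumb: Δφ = +0.1710, Δλ = +1.0908, Δψ = +0.2913, q = Δφ/Δψ = 0.5872 → d_rh = R√(Δφ²+q²Δλ²) = 4227.69 km
Excess = (4227.69 − 4086.73) / 4086.73 = 140.96 / 4086.73 = 3.449% ≈ 3.4%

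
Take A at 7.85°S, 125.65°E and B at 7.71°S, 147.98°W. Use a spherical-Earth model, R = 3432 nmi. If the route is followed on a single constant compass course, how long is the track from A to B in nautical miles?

Δψ = ln[tan(π/4+φ₂/2)/tan(π/4+φ₁/2)] = +0.0025;  Δφ = +0.0024 rad,  Δλ = +1.5074 rad
q = Δφ/Δψ = 0.9908
d = R·√(Δφ² + q²Δλ²) = 3432·1.49357 = 5126 nmi

5126 nmi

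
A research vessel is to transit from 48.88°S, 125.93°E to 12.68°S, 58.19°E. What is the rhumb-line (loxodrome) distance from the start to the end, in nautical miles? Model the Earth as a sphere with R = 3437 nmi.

Δψ = ln[tan(π/4+φ₂/2)/tan(π/4+φ₁/2)] = +0.7575;  Δφ = +0.6318 rad,  Δλ = -1.1823 rad
q = Δφ/Δψ = 0.8341
d = R·√(Δφ² + q²Δλ²) = 3437·1.17117 = 4025 nmi

4025 nmi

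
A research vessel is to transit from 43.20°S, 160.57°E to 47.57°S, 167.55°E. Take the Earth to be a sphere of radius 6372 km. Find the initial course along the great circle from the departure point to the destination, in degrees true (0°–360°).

N = sin Δλ·cos φ₂ = +0.0820;  D = cos φ₁ sin φ₂ − sin φ₁ cos φ₂ cos Δλ = -0.0796
initial course = atan2(N, D) = 134.16°

134.2°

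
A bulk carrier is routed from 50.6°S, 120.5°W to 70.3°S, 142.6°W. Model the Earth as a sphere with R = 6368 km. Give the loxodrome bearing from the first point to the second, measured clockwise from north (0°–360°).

208.1°

Meridional parts: M(φ₁)=-1.0271, M(φ₂)=-1.7508 → ΔM = -0.7238;  Δλ = -0.3857 rad
tan C = Δλ / ΔM = +0.5329 → C = 208.05°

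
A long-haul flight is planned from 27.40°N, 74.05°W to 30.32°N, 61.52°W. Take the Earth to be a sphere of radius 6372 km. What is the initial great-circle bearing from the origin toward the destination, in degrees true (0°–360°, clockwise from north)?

72.1°

θ = atan2( sin Δλ·cos φ₂ ,  cos φ₁ sin φ₂ − sin φ₁ cos φ₂ cos Δλ )
  = atan2(+0.1873, +0.0604) = 72.12°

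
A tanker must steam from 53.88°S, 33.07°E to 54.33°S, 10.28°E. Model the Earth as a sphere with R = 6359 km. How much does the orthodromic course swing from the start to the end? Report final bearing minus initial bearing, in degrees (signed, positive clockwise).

At departure: θ₁ = atan2(sin Δλ cos φ₂, cos φ₁ sin φ₂ − sin φ₁ cos φ₂ cos Δλ) = 258.82°
At arrival: θ₂ = atan2(sin Δλ cos φ₁, −cos φ₂ sin φ₁ + sin φ₂ cos φ₁ cos Δλ) = 277.37°
Δθ = θ₂ − θ₁ = +18.5°

+18.5°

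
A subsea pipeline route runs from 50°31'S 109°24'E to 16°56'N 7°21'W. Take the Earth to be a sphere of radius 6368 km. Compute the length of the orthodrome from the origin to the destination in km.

Haversine: a = sin²(Δφ/2)+cos φ₁ cos φ₂ sin²(Δλ/2) = 0.74929;  σ = 2·atan2(√a,√(1−a))
σ = 119.906° → d = Rσ = 6368·2.09276 = 13327 km

13327 km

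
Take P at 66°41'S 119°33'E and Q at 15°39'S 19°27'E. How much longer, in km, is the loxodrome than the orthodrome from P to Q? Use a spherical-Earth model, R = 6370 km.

649 km

Great circle: cos σ = sin φ₁ sin φ₂ + cos φ₁ cos φ₂ cos Δλ,  σ = 1.3889 rad → d_gc = 8847.3 km
Rhumb line: Δψ = +1.3017, q = Δφ/Δψ = 0.6843, d_rh = R√(Δφ²+q²Δλ²) = 9496.5 km
Excess = 9496.5 − 8847.3 = 649.2 ≈ 649 km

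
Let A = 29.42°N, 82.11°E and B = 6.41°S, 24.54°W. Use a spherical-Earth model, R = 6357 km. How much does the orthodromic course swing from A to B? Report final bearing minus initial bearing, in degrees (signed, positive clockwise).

-31.4°

At departure: θ₁ = atan2(sin Δλ cos φ₂, cos φ₁ sin φ₂ − sin φ₁ cos φ₂ cos Δλ) = 272.56°
At arrival: θ₂ = atan2(sin Δλ cos φ₁, −cos φ₂ sin φ₁ + sin φ₂ cos φ₁ cos Δλ) = 241.12°
Δθ = θ₂ − θ₁ = -31.4°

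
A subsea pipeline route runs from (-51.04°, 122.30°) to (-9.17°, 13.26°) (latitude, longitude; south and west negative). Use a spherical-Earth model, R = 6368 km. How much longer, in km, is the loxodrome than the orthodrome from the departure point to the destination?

Great circle: cos σ = sin φ₁ sin φ₂ + cos φ₁ cos φ₂ cos Δλ,  σ = 1.6495 rad → d_gc = 10503.77 km
Rhumb line: Δψ = +0.8785, q = Δφ/Δψ = 0.8318, d_rh = R√(Δφ²+q²Δλ²) = 11103.28 km
Excess = 11103.28 − 10503.77 = 599.51 ≈ 600 km

600 km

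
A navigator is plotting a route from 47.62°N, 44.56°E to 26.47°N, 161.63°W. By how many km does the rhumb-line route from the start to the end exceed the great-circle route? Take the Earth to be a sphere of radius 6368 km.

Great circle: cos σ = sin φ₁ sin φ₂ + cos φ₁ cos φ₂ cos Δλ,  σ = 1.7846 rad → d_gc = 11364.3 km
Rhumb line: Δψ = -0.4682, q = Δφ/Δψ = 0.7884, d_rh = R√(Δφ²+q²Δλ²) = 13680.4 km
Excess = 13680.4 − 11364.3 = 2316.1 ≈ 2316 km

2316 km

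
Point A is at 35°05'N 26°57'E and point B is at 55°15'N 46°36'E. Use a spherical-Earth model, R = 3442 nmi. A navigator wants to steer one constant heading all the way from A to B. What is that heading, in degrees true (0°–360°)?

Meridional parts: M(φ₁)=+0.6546, M(φ₂)=+1.1619 → ΔM = +0.5073;  Δλ = +0.3430 rad
tan C = Δλ / ΔM = +0.6761 → C = 34.06°

34.1°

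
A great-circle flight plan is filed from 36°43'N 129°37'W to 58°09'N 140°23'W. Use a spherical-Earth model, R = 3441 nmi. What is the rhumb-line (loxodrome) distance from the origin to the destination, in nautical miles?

1357 nmi

Rhumb course C = atan2(Δλ, Δψ) with Δψ = ln[tan(π/4+φ₂/2)/tan(π/4+φ₁/2)] = +0.5643, Δλ = -0.1879 → C = 341.58°
d = R·|Δφ| / |cos C| = 3441·0.37408 / 0.94878 = 1357 nmi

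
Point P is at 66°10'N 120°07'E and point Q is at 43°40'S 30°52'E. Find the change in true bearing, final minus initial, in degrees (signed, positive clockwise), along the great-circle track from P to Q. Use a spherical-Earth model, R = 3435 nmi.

-37.0°

Initial bearing θ₁ = atan2(sin Δλ cos φ₂, cos φ₁ sin φ₂ − sin φ₁ cos φ₂ cos Δλ) = 248.31°
Final bearing θ₂ = (initial bearing from the destination back to the start) + 180° = 211.27°
Δθ = θ₂ − θ₁ = -37.0°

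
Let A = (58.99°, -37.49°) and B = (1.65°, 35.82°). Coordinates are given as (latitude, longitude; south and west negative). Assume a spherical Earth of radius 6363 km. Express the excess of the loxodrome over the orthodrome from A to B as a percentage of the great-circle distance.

2.3%

Great circle: σ = 1.3974 rad → d_gc = Rσ = 8891.4 km
Rhumb: Δφ = -1.0008, Δλ = +1.2795, Δψ = -1.2534, q = Δφ/Δψ = 0.7984 → d_rh = R√(Δφ²+q²Δλ²) = 9099.7 km
Excess = (9099.7 − 8891.4) / 8891.4 = 208.3 / 8891.4 = 2.34% ≈ 2.3%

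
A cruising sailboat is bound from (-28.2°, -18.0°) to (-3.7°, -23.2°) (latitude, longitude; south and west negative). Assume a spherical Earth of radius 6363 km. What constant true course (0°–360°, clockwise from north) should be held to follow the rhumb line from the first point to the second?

Δψ = ln[tan(π/4+φ₂/2)/tan(π/4+φ₁/2)] = +0.4487
Δλ = -0.0908 rad (taken the short way round)
course = atan2(Δλ, Δψ) = 348.57°

348.6°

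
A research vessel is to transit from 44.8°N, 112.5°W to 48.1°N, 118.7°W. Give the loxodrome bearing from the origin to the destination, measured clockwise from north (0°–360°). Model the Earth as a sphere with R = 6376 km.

307.7°

Δψ = ln[tan(π/4+φ₂/2)/tan(π/4+φ₁/2)] = +0.0836
Δλ = -0.1082 rad (taken the short way round)
course = atan2(Δλ, Δψ) = 307.70°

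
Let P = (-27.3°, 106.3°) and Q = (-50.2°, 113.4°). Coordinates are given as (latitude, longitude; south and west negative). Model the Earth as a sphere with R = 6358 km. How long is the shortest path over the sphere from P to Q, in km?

cos σ = sin φ₁ sin φ₂ + cos φ₁ cos φ₂ cos Δλ
      = sin(-27.30°)sin(-50.20°) + cos(-27.30°)cos(-50.20°)cos(7.10°) = 0.9168
σ = 23.534° → d = Rσ = 6358·0.41074 = 2612 km

2612 km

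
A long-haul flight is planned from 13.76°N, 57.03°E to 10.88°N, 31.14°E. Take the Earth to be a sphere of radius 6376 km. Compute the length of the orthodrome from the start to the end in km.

cos σ = sin φ₁ sin φ₂ + cos φ₁ cos φ₂ cos Δλ
      = sin(13.76°)sin(10.88°) + cos(13.76°)cos(10.88°)cos(-25.89°) = 0.9030
σ = 25.444° → d = Rσ = 6376·0.44409 = 2831 km

2831 km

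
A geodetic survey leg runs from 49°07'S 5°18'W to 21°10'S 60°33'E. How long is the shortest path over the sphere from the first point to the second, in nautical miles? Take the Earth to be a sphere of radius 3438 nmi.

3509 nmi

Haversine: a = sin²(Δφ/2)+cos φ₁ cos φ₂ sin²(Δλ/2) = 0.23865;  σ = 2·atan2(√a,√(1−a))
σ = 58.486° → d = Rσ = 3438·1.02077 = 3509 nmi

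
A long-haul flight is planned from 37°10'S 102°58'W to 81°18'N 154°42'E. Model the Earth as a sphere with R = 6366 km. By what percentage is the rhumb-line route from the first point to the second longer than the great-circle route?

5.0%

Great circle: σ = 2.2433 rad → d_gc = Rσ = 14280.7 km
Rhumb: Δφ = +2.0676, Δλ = -1.7861, Δψ = +3.2758, q = Δφ/Δψ = 0.6312 → d_rh = R√(Δφ²+q²Δλ²) = 14991.9 km
Excess = (14991.9 − 14280.7) / 14280.7 = 711.2 / 14280.7 = 4.98% ≈ 5.0%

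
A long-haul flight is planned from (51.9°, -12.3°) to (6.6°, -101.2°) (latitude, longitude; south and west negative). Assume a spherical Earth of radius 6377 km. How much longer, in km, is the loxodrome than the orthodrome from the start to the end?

307 km

Great circle: cos σ = sin φ₁ sin φ₂ + cos φ₁ cos φ₂ cos Δλ,  σ = 1.4684 rad → d_gc = 9364.0 km
Rhumb line: Δψ = -0.9479, q = Δφ/Δψ = 0.8341, d_rh = R√(Δφ²+q²Δλ²) = 9671.3 km
Excess = 9671.3 − 9364.0 = 307.3 ≈ 307 km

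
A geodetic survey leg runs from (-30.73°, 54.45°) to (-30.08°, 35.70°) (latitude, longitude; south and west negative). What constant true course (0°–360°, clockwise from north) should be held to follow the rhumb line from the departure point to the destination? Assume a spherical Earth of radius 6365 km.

Δψ = ln[tan(π/4+φ₂/2)/tan(π/4+φ₁/2)] = +0.0132
Δλ = -0.3272 rad (taken the short way round)
course = atan2(Δλ, Δψ) = 272.30°

272.3°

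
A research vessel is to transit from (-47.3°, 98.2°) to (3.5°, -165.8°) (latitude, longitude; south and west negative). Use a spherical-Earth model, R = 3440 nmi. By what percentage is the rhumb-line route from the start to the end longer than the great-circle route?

2.5%

Great circle: σ = 1.6867 rad → d_gc = Rσ = 5802.2 nmi
Rhumb: Δφ = +0.8866, Δλ = +1.6755, Δψ = +1.0005, q = Δφ/Δψ = 0.8862 → d_rh = R√(Δφ²+q²Δλ²) = 5949.3 nmi
Excess = (5949.3 − 5802.2) / 5802.2 = 147.1 / 5802.2 = 2.54% ≈ 2.5%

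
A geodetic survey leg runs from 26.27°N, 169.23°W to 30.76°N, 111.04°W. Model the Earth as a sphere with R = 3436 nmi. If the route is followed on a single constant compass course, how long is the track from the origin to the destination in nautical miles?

Rhumb course C = atan2(Δλ, Δψ) with Δψ = ln[tan(π/4+φ₂/2)/tan(π/4+φ₁/2)] = +0.0892, Δλ = +1.0156 → C = 84.98°
d = R·|Δφ| / |cos C| = 3436·0.07837 / 0.08751 = 3077 nmi

3077 nmi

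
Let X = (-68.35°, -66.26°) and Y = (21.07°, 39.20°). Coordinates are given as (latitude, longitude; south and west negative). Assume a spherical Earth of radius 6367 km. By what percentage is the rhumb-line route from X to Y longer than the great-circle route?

4.8%

Great circle: σ = 2.0108 rad → d_gc = Rσ = 12802.6 km
Rhumb: Δφ = +1.5607, Δλ = +1.8406, Δψ = +2.0307, q = Δφ/Δψ = 0.7685 → d_rh = R√(Δφ²+q²Δλ²) = 13411.3 km
Excess = (13411.3 − 12802.6) / 12802.6 = 608.7 / 12802.6 = 4.755% ≈ 4.8%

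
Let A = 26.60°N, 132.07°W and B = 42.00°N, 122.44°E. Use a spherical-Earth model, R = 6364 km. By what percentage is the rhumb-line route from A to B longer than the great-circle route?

Great circle: σ = 1.4483 rad → d_gc = Rσ = 9217.3 km
Rhumb: Δφ = +0.2688, Δλ = -1.8411, Δψ = +0.3273, q = Δφ/Δψ = 0.8213 → d_rh = R√(Δφ²+q²Δλ²) = 9773.8 km
Excess = (9773.8 − 9217.3) / 9217.3 = 556.5 / 9217.3 = 6.04% ≈ 6.0%

6.0%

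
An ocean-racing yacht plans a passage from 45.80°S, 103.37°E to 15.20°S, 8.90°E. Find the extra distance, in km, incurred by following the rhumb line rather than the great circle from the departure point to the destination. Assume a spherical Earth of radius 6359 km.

Great circle: cos σ = sin φ₁ sin φ₂ + cos φ₁ cos φ₂ cos Δλ,  σ = 1.4348 rad → d_gc = 9124.2 km
Rhumb line: Δψ = +0.6328, q = Δφ/Δψ = 0.8440, d_rh = R√(Δφ²+q²Δλ²) = 9478.3 km
Excess = 9478.3 − 9124.2 = 354.1 ≈ 354 km

354 km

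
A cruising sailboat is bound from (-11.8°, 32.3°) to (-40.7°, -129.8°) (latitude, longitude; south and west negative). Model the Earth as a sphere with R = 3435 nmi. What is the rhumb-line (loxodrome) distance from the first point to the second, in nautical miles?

Rhumb course C = atan2(Δλ, Δψ) with Δψ = ln[tan(π/4+φ₂/2)/tan(π/4+φ₁/2)] = -0.5715, Δλ = -2.8292 → C = 258.58°
d = R·|Δφ| / |cos C| = 3435·0.50440 / 0.19801 = 8750 nmi

8750 nmi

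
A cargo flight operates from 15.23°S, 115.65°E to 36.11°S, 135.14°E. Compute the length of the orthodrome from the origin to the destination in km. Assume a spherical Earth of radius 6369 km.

3020 km

Haversine: a = sin²(Δφ/2)+cos φ₁ cos φ₂ sin²(Δλ/2) = 0.05517;  σ = 2·atan2(√a,√(1−a))
σ = 27.169° → d = Rσ = 6369·0.47419 = 3020 km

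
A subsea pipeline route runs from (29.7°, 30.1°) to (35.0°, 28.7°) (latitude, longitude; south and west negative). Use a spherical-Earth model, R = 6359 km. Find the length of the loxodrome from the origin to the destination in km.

603 km

Δψ = ln[tan(π/4+φ₂/2)/tan(π/4+φ₁/2)] = +0.1096;  Δφ = +0.0925 rad,  Δλ = -0.0244 rad
q = Δφ/Δψ = 0.8443
d = R·√(Δφ² + q²Δλ²) = 6359·0.09477 = 603 km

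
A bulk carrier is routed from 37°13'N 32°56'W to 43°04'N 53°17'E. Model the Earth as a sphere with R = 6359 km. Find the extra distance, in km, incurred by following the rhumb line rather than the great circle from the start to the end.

325 km

Great circle: cos σ = sin φ₁ sin φ₂ + cos φ₁ cos φ₂ cos Δλ,  σ = 1.1025 rad → d_gc = 7010.6 km
Rhumb line: Δψ = +0.1337, q = Δφ/Δψ = 0.7636, d_rh = R√(Δφ²+q²Δλ²) = 7336.0 km
Excess = 7336.0 − 7010.6 = 325.4 ≈ 325 km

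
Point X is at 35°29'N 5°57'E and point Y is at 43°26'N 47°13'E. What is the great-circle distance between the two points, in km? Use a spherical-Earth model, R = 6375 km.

cos σ = sin φ₁ sin φ₂ + cos φ₁ cos φ₂ cos Δλ
      = sin(35.48°)sin(43.43°) + cos(35.48°)cos(43.43°)cos(41.27°) = 0.8435
σ = 32.485° → d = Rσ = 6375·0.56696 = 3614 km

3614 km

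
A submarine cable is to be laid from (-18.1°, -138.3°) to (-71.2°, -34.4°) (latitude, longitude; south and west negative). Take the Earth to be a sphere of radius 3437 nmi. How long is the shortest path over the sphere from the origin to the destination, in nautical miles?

cos σ = sin φ₁ sin φ₂ + cos φ₁ cos φ₂ cos Δλ
      = sin(-18.10°)sin(-71.20°) + cos(-18.10°)cos(-71.20°)cos(103.90°) = 0.2205
σ = 77.261° → d = Rσ = 3437·1.34845 = 4635 nmi

4635 nmi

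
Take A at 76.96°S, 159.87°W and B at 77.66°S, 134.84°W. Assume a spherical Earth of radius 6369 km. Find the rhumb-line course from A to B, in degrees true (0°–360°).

97.3°

Meridional parts: M(φ₁)=-2.1690, M(φ₂)=-2.2247 → ΔM = -0.0556;  Δλ = +0.4369 rad
tan C = Δλ / ΔM = -7.8530 → C = 97.26°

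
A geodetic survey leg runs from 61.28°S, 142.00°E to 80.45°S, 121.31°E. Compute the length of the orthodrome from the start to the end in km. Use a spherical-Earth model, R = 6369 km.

Haversine: a = sin²(Δφ/2)+cos φ₁ cos φ₂ sin²(Δλ/2) = 0.03030;  σ = 2·atan2(√a,√(1−a))
σ = 20.048° → d = Rσ = 6369·0.34990 = 2229 km

2229 km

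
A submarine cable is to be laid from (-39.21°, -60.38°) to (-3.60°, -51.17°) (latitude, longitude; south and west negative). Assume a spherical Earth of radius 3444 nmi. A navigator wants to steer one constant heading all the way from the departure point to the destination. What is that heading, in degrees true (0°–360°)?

13.3°

Meridional parts: M(φ₁)=-0.7450, M(φ₂)=-0.0629 → ΔM = +0.6821;  Δλ = +0.1607 rad
tan C = Δλ / ΔM = +0.2356 → C = 13.26°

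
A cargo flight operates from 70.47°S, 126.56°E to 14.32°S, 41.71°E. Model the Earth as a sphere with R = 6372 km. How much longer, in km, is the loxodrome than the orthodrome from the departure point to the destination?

Great circle: cos σ = sin φ₁ sin φ₂ + cos φ₁ cos φ₂ cos Δλ,  σ = 1.3055 rad → d_gc = 8318.7 km
Rhumb line: Δψ = +1.5071, q = Δφ/Δψ = 0.6503, d_rh = R√(Δφ²+q²Δλ²) = 8754.8 km
Excess = 8754.8 − 8318.7 = 436.1 ≈ 436 km

436 km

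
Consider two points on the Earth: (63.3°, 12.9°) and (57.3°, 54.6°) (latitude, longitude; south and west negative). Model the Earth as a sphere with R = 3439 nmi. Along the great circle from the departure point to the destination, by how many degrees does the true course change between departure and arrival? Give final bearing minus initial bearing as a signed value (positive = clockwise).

Initial bearing θ₁ = atan2(sin Δλ cos φ₂, cos φ₁ sin φ₂ − sin φ₁ cos φ₂ cos Δλ) = 87.17°
Final bearing θ₂ = (initial bearing from the destination back to the start) + 180° = 123.83°
Δθ = θ₂ − θ₁ = +36.7°

+36.7°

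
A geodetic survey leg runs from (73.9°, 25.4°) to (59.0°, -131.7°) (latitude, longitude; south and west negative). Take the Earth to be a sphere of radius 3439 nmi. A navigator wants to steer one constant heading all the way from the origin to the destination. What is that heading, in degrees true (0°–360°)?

256.2°

Meridional parts: M(φ₁)=+1.9559, M(φ₂)=+1.2826 → ΔM = -0.6734;  Δλ = -2.7419 rad
tan C = Δλ / ΔM = +4.0719 → C = 256.20°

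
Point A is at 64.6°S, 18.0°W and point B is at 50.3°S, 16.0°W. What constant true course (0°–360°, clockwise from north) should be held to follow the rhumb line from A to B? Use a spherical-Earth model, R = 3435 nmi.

4.2°

Δψ = ln[tan(π/4+φ₂/2)/tan(π/4+φ₁/2)] = +0.4712
Δλ = +0.0349 rad (taken the short way round)
course = atan2(Δλ, Δψ) = 4.24°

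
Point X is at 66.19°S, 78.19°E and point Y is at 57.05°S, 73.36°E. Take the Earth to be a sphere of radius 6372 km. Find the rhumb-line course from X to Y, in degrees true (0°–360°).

Δψ = ln[tan(π/4+φ₂/2)/tan(π/4+φ₁/2)] = +0.3385
Δλ = -0.0843 rad (taken the short way round)
course = atan2(Δλ, Δψ) = 346.01°

346.0°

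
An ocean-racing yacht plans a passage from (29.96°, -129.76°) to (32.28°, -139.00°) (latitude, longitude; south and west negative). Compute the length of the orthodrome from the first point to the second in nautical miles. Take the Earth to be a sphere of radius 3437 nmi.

494 nmi

Haversine: a = sin²(Δφ/2)+cos φ₁ cos φ₂ sin²(Δλ/2) = 0.00516;  σ = 2·atan2(√a,√(1−a))
σ = 8.240° → d = Rσ = 3437·0.14382 = 494 nmi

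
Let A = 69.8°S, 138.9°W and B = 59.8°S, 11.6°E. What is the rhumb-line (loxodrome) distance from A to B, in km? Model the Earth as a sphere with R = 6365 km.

7114 km

Δψ = ln[tan(π/4+φ₂/2)/tan(π/4+φ₁/2)] = +0.4153;  Δφ = +0.1745 rad,  Δλ = +2.6267 rad
q = Δφ/Δψ = 0.4203
d = R·√(Δφ² + q²Δλ²) = 6365·1.11772 = 7114 km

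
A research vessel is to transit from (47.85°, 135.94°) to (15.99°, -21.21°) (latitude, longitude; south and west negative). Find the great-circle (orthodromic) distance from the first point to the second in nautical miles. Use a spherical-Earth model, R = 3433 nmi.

cos σ = sin φ₁ sin φ₂ + cos φ₁ cos φ₂ cos Δλ
      = sin(47.85°)sin(15.99°) + cos(47.85°)cos(15.99°)cos(-157.15°) = -0.3903
σ = 112.970° → d = Rσ = 3433·1.97170 = 6769 nmi

6769 nmi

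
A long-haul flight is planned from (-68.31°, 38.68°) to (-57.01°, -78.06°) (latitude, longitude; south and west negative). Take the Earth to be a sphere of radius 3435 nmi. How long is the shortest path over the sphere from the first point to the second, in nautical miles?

cos σ = sin φ₁ sin φ₂ + cos φ₁ cos φ₂ cos Δλ
      = sin(-68.31°)sin(-57.01°) + cos(-68.31°)cos(-57.01°)cos(-116.74°) = 0.6888
σ = 46.462° → d = Rσ = 3435·0.81092 = 2786 nmi

2786 nmi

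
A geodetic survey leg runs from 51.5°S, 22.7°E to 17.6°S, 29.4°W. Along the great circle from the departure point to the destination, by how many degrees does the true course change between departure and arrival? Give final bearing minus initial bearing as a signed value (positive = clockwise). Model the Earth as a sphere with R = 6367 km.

Initial bearing θ₁ = atan2(sin Δλ cos φ₂, cos φ₁ sin φ₂ − sin φ₁ cos φ₂ cos Δλ) = 289.75°
Final bearing θ₂ = (initial bearing from the destination back to the start) + 180° = 322.07°
Δθ = θ₂ − θ₁ = +32.3°

+32.3°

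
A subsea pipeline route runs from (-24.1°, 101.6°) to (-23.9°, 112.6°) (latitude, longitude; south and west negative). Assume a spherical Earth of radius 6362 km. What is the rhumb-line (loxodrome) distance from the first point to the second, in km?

Δψ = ln[tan(π/4+φ₂/2)/tan(π/4+φ₁/2)] = +0.0038;  Δφ = +0.0035 rad,  Δλ = +0.1920 rad
q = Δφ/Δψ = 0.9135
d = R·√(Δφ² + q²Δλ²) = 6362·0.17542 = 1116 km

1116 km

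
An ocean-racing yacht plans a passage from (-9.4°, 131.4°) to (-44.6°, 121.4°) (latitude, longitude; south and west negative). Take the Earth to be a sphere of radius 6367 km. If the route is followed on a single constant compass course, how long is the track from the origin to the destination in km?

4029 km

Rhumb course C = atan2(Δλ, Δψ) with Δψ = ln[tan(π/4+φ₂/2)/tan(π/4+φ₁/2)] = -0.7067, Δλ = -0.1745 → C = 193.87°
d = R·|Δφ| / |cos C| = 6367·0.61436 / 0.97083 = 4029 km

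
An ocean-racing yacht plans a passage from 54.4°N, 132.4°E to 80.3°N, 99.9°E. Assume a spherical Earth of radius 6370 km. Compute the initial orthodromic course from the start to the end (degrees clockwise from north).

348.8°

θ = atan2( sin Δλ·cos φ₂ ,  cos φ₁ sin φ₂ − sin φ₁ cos φ₂ cos Δλ )
  = atan2(-0.0905, +0.4583) = 348.83°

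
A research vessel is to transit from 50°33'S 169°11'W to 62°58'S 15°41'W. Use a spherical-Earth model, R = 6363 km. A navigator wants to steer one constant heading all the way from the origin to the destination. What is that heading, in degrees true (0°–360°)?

Δψ = ln[tan(π/4+φ₂/2)/tan(π/4+φ₁/2)] = -0.3998
Δλ = +2.6791 rad (taken the short way round)
course = atan2(Δλ, Δψ) = 98.49°

98.5°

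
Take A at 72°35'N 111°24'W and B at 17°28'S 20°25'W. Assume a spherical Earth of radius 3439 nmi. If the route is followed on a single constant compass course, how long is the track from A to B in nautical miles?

Δψ = ln[tan(π/4+φ₂/2)/tan(π/4+φ₁/2)] = -2.1859;  Δφ = -1.5717 rad,  Δλ = +1.5880 rad
q = Δφ/Δψ = 0.7190
d = R·√(Δφ² + q²Δλ²) = 3439·1.94261 = 6681 nmi

6681 nmi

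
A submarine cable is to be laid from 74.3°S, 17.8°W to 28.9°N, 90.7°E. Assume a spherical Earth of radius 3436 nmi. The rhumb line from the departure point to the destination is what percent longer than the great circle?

5.4%

Great circle: σ = 2.1417 rad → d_gc = Rσ = 7359.0 nmi
Rhumb: Δφ = +1.8012, Δλ = +1.8937, Δψ = +2.5087, q = Δφ/Δψ = 0.7180 → d_rh = R√(Δφ²+q²Δλ²) = 7754.1 nmi
Excess = (7754.1 − 7359.0) / 7359.0 = 395.1 / 7359.0 = 5.37% ≈ 5.4%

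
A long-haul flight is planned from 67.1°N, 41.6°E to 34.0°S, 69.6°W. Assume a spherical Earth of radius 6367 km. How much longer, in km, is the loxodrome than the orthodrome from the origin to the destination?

Great circle: cos σ = sin φ₁ sin φ₂ + cos φ₁ cos φ₂ cos Δλ,  σ = 2.2546 rad → d_gc = 14355.3 km
Rhumb line: Δψ = -2.2285, q = Δφ/Δψ = 0.7918, d_rh = R√(Δφ²+q²Δλ²) = 14898.2 km
Excess = 14898.2 − 14355.3 = 542.9 ≈ 543 km

543 km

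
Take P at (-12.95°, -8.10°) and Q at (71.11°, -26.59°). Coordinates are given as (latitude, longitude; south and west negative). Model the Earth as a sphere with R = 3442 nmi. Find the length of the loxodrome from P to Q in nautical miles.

5114 nmi

Δψ = ln[tan(π/4+φ₂/2)/tan(π/4+φ₁/2)] = +2.0216;  Δφ = +1.4671 rad,  Δλ = -0.3227 rad
q = Δφ/Δψ = 0.7257
d = R·√(Δφ² + q²Δλ²) = 3442·1.48570 = 5114 nmi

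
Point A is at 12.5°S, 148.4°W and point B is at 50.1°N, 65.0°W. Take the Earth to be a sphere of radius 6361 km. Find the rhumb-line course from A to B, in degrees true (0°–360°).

Δψ = ln[tan(π/4+φ₂/2)/tan(π/4+φ₁/2)] = +1.2333
Δλ = +1.4556 rad (taken the short way round)
course = atan2(Δλ, Δψ) = 49.73°

49.7°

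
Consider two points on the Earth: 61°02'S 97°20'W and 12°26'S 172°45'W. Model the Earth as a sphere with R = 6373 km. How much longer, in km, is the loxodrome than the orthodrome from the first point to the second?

259 km

Great circle: cos σ = sin φ₁ sin φ₂ + cos φ₁ cos φ₂ cos Δλ,  σ = 1.2583 rad → d_gc = 8019.0 km
Rhumb line: Δψ = +1.1349, q = Δφ/Δψ = 0.7474, d_rh = R√(Δφ²+q²Δλ²) = 8278.4 km
Excess = 8278.4 − 8019.0 = 259.4 ≈ 259 km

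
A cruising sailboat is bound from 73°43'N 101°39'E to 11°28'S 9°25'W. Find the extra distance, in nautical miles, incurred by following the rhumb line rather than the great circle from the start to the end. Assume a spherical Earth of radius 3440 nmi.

478 nmi

Great circle: cos σ = sin φ₁ sin φ₂ + cos φ₁ cos φ₂ cos Δλ,  σ = 1.8646 rad → d_gc = 6414.2 nmi
Rhumb line: Δψ = -2.1460, q = Δφ/Δψ = 0.6928, d_rh = R√(Δφ²+q²Δλ²) = 6892.0 nmi
Excess = 6892.0 − 6414.2 = 477.8 ≈ 478 nmi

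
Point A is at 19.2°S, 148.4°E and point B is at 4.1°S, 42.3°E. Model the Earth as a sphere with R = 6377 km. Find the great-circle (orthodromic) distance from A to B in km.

Haversine: a = sin²(Δφ/2)+cos φ₁ cos φ₂ sin²(Δλ/2) = 0.61885;  σ = 2·atan2(√a,√(1−a))
σ = 103.751° → d = Rσ = 6377·1.81080 = 11547 km

11547 km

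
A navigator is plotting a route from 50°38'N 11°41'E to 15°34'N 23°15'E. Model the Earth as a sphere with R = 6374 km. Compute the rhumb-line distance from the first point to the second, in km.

4039 km

Rhumb course C = atan2(Δλ, Δψ) with Δψ = ln[tan(π/4+φ₂/2)/tan(π/4+φ₁/2)] = -0.7529, Δλ = +0.2019 → C = 164.99°
d = R·|Δφ| / |cos C| = 6374·0.61203 / 0.96588 = 4039 km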